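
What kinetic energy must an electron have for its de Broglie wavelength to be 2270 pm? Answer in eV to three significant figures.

p = h/λ = 6.626 × 10⁻³⁴ / 2.270 × 10⁻⁹ = 2.919 × 10⁻²⁵ kg·m/s.
KE = p²/(2m) = (2.919 × 10⁻²⁵)² / (2 × 9.109 × 10⁻³¹) = 4.677 × 10⁻²⁰ J = 0.292 eV.

KE = 0.292 eV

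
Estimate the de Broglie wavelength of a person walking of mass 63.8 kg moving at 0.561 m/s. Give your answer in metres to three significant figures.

λ = 1.85 × 10⁻³⁵ m

p = mv = 63.8 × 0.561 = 3.579 × 10¹ kg·m/s.
λ = h/p = 6.626 × 10⁻³⁴ / 3.579 × 10¹ = 1.85 × 10⁻³⁵ m.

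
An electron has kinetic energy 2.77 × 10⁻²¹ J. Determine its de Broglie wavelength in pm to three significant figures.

p = √(2mKE) = √(2 × 9.109 × 10⁻³¹ × 2.770 × 10⁻²¹) = 7.104 × 10⁻²⁶ kg·m/s.
λ = h/p = 6.626 × 10⁻³⁴ / 7.104 × 10⁻²⁶ = 9.33 × 10⁻⁹ m = 9330 pm.

λ = 9330 pm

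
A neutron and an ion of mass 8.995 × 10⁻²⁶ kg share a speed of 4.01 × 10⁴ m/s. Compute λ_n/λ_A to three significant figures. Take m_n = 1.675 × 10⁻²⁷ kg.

λ_n/λ_A = 53.7

At fixed v, p = mv so λ = h/(mv) ∝ 1/m.
λ_n/λ_A = m_A/m_n = 8.995 × 10⁻²⁶/1.675 × 10⁻²⁷ = 53.7.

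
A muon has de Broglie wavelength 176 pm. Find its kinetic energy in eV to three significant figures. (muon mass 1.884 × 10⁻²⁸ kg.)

KE = 0.235 eV

p = h/λ = 6.626 × 10⁻³⁴ / 1.760 × 10⁻¹⁰ = 3.765 × 10⁻²⁴ kg·m/s.
KE = p²/(2m) = (3.765 × 10⁻²⁴)² / (2 × 1.884 × 10⁻²⁸) = 3.762 × 10⁻²⁰ J = 0.235 eV.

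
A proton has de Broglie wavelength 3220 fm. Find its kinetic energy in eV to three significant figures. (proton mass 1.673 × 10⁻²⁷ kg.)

KE = 79.0 eV

p = h/λ = 6.626 × 10⁻³⁴ / 3.220 × 10⁻¹² = 2.058 × 10⁻²² kg·m/s.
KE = p²/(2m) = (2.058 × 10⁻²²)² / (2 × 1.673 × 10⁻²⁷) = 1.266 × 10⁻¹⁷ J = 79.0 eV.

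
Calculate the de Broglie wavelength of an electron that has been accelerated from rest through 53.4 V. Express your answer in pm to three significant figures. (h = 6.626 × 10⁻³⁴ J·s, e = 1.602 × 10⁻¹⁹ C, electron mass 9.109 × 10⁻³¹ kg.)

KE = eV = 1.602 × 10⁻¹⁹ × 53.40 = 8.555 × 10⁻¹⁸ J.
p = √(2mKE) = √(2 × 9.109 × 10⁻³¹ × 8.555 × 10⁻¹⁸) = 3.948 × 10⁻²⁴ kg·m/s.
λ = h/p = 6.626 × 10⁻³⁴ / 3.948 × 10⁻²⁴ = 1.68 × 10⁻¹⁰ m = 168 pm.

λ = 168 pm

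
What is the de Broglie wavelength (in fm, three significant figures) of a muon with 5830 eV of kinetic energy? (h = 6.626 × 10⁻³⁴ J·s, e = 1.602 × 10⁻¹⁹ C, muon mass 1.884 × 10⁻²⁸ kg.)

λ = 1120 fm

KE = 5830 eV = 9.340 × 10⁻¹⁶ J.
p = √(2mKE) = √(2 × 1.884 × 10⁻²⁸ × 9.340 × 10⁻¹⁶) = 5.932 × 10⁻²² kg·m/s.
λ = h/p = 6.626 × 10⁻³⁴ / 5.932 × 10⁻²² = 1.12 × 10⁻¹² m = 1120 fm.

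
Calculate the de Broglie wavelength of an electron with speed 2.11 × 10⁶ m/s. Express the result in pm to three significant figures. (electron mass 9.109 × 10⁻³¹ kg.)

p = mv = 9.109 × 10⁻³¹ × 2.11 × 10⁶ = 1.922 × 10⁻²⁴ kg·m/s.
λ = h/p = 6.626 × 10⁻³⁴ / 1.922 × 10⁻²⁴ = 3.45 × 10⁻¹⁰ m = 345 pm.

λ = 345 pm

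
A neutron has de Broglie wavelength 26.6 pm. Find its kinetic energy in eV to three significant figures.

p = h/λ = 6.626 × 10⁻³⁴ / 2.660 × 10⁻¹¹ = 2.491 × 10⁻²³ kg·m/s.
KE = p²/(2m) = (2.491 × 10⁻²³)² / (2 × 1.675 × 10⁻²⁷) = 1.852 × 10⁻¹⁹ J = 1.16 eV.

KE = 1.16 eV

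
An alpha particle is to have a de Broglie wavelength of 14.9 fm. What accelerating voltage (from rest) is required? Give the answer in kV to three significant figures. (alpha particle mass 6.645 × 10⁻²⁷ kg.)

p = h/λ = 6.626 × 10⁻³⁴ / 1.490 × 10⁻¹⁴ = 4.447 × 10⁻²⁰ kg·m/s.
KE = p²/(2m) = 1.488 × 10⁻¹³ J.
V = KE/2e = 1.488 × 10⁻¹³ / (2 × 1.602 × 10⁻¹⁹) = 464 kV.

V = 464 kV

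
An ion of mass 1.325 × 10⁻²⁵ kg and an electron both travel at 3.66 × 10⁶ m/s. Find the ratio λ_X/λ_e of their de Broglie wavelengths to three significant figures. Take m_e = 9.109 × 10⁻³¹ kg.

At fixed v, p = mv so λ = h/(mv) ∝ 1/m.
λ_X/λ_e = m_e/m_X = 9.109 × 10⁻³¹/1.325 × 10⁻²⁵ = 6.87 × 10⁻⁶.

λ_X/λ_e = 6.87 × 10⁻⁶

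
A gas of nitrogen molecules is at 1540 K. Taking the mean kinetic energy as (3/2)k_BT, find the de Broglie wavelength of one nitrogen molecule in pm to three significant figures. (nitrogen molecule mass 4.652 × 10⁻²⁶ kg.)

λ = 12.2 pm

KE = (3/2)k_BT = 1.5 × 1.381 × 10⁻²³ × 1540 = 3.190 × 10⁻²⁰ J.
p = √(2mKE) = √(2 × 4.652 × 10⁻²⁶ × 3.190 × 10⁻²⁰) = 5.448 × 10⁻²³ kg·m/s.
λ = h/p = 1.22 × 10⁻¹¹ m = 12.2 pm.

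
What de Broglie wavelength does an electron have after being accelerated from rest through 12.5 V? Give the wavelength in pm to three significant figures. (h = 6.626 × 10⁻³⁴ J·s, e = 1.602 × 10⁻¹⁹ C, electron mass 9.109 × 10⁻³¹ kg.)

KE = eV = 1.602 × 10⁻¹⁹ × 12.50 = 2.003 × 10⁻¹⁸ J.
p = √(2mKE) = √(2 × 9.109 × 10⁻³¹ × 2.003 × 10⁻¹⁸) = 1.910 × 10⁻²⁴ kg·m/s.
λ = h/p = 6.626 × 10⁻³⁴ / 1.910 × 10⁻²⁴ = 3.47 × 10⁻¹⁰ m = 347 pm.

λ = 347 pm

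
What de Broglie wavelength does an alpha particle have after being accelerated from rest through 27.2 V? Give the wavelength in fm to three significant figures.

KE = 2eV = 2 × 1.602 × 10⁻¹⁹ × 27.20 = 8.715 × 10⁻¹⁸ J.
p = √(2mKE) = √(2 × 6.645 × 10⁻²⁷ × 8.715 × 10⁻¹⁸) = 3.403 × 10⁻²² kg·m/s.
λ = h/p = 6.626 × 10⁻³⁴ / 3.403 × 10⁻²² = 1.95 × 10⁻¹² m = 1950 fm.

λ = 1950 fm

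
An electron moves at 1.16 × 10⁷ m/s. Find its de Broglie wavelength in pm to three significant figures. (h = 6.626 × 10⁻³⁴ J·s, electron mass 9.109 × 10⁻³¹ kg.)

p = mv = 9.109 × 10⁻³¹ × 1.16 × 10⁷ = 1.057 × 10⁻²³ kg·m/s.
λ = h/p = 6.626 × 10⁻³⁴ / 1.057 × 10⁻²³ = 6.27 × 10⁻¹¹ m = 62.7 pm.

λ = 62.7 pm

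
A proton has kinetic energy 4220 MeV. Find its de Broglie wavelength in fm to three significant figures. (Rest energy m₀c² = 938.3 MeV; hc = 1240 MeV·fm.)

λ = 0.244 fm

Total energy E = KE + m₀c² = 4220 + 938.3 = 5158.3 MeV.
(pc)² = E² − (m₀c²)² = (5158.3)² − (938.3)² = 2.573 × 10⁷ MeV², so pc = 5072 MeV.
λ = hc/(pc) = 1240 MeV·fm / 5072 MeV = 0.244 fm.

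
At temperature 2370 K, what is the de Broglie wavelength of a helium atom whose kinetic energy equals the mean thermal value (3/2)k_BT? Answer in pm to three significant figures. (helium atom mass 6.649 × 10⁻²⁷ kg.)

λ = 25.9 pm

KE = (3/2)k_BT = 1.5 × 1.381 × 10⁻²³ × 2370 = 4.909 × 10⁻²⁰ J.
p = √(2mKE) = √(2 × 6.649 × 10⁻²⁷ × 4.909 × 10⁻²⁰) = 2.555 × 10⁻²³ kg·m/s.
λ = h/p = 2.59 × 10⁻¹¹ m = 25.9 pm.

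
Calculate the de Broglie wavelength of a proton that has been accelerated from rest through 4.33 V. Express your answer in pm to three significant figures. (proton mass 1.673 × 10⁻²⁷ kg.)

KE = eV = 1.602 × 10⁻¹⁹ × 4.330 = 6.937 × 10⁻¹⁹ J.
p = √(2mKE) = √(2 × 1.673 × 10⁻²⁷ × 6.937 × 10⁻¹⁹) = 4.818 × 10⁻²³ kg·m/s.
λ = h/p = 6.626 × 10⁻³⁴ / 4.818 × 10⁻²³ = 1.38 × 10⁻¹¹ m = 13.8 pm.

λ = 13.8 pm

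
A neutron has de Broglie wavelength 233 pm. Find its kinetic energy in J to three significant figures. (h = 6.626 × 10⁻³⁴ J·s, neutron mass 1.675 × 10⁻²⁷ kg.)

p = h/λ = 6.626 × 10⁻³⁴ / 2.330 × 10⁻¹⁰ = 2.844 × 10⁻²⁴ kg·m/s.
KE = p²/(2m) = (2.844 × 10⁻²⁴)² / (2 × 1.675 × 10⁻²⁷) = 2.414 × 10⁻²¹ J = 2.41 × 10⁻²¹ J.

KE = 2.41 × 10⁻²¹ J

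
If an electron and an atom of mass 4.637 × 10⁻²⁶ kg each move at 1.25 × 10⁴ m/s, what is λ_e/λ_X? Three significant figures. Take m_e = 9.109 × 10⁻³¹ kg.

At fixed v, p = mv so λ = h/(mv) ∝ 1/m.
λ_e/λ_X = m_X/m_e = 4.637 × 10⁻²⁶/9.109 × 10⁻³¹ = 5.09 × 10⁴.

λ_e/λ_X = 5.09 × 10⁴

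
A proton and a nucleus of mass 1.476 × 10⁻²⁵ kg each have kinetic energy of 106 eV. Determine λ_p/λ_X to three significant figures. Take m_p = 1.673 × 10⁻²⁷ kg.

At fixed KE, p = √(2mKE) so λ = h/p ∝ 1/√m.
λ_p/λ_X = √(m_X/m_p) = √(1.476 × 10⁻²⁵/1.673 × 10⁻²⁷) = √(88.22) = 9.39.

λ_p/λ_X = 9.39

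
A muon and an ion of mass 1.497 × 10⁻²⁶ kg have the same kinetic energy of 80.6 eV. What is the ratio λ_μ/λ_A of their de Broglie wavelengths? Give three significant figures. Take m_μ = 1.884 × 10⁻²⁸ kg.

λ_μ/λ_A = 8.91

At fixed KE, p = √(2mKE) so λ = h/p ∝ 1/√m.
λ_μ/λ_A = √(m_A/m_μ) = √(1.497 × 10⁻²⁶/1.884 × 10⁻²⁸) = √(79.46) = 8.91.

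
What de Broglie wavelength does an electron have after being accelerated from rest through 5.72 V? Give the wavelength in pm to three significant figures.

KE = eV = 1.602 × 10⁻¹⁹ × 5.720 = 9.163 × 10⁻¹⁹ J.
p = √(2mKE) = √(2 × 9.109 × 10⁻³¹ × 9.163 × 10⁻¹⁹) = 1.292 × 10⁻²⁴ kg·m/s.
λ = h/p = 6.626 × 10⁻³⁴ / 1.292 × 10⁻²⁴ = 5.13 × 10⁻¹⁰ m = 513 pm.

λ = 513 pm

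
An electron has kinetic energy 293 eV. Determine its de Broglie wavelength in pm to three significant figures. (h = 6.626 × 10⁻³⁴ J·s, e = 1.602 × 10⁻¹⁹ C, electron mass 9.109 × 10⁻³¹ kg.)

λ = 71.7 pm

KE = 293 eV = 4.694 × 10⁻¹⁷ J.
p = √(2mKE) = √(2 × 9.109 × 10⁻³¹ × 4.694 × 10⁻¹⁷) = 9.247 × 10⁻²⁴ kg·m/s.
λ = h/p = 6.626 × 10⁻³⁴ / 9.247 × 10⁻²⁴ = 7.17 × 10⁻¹¹ m = 71.7 pm.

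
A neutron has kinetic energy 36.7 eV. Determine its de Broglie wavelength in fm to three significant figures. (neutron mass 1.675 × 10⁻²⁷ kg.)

λ = 4720 fm

KE = 36.7 eV = 5.879 × 10⁻¹⁸ J.
p = √(2mKE) = √(2 × 1.675 × 10⁻²⁷ × 5.879 × 10⁻¹⁸) = 1.403 × 10⁻²² kg·m/s.
λ = h/p = 6.626 × 10⁻³⁴ / 1.403 × 10⁻²² = 4.72 × 10⁻¹² m = 4720 fm.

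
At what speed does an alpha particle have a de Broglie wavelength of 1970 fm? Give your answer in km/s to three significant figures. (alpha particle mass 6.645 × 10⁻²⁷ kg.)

v = 50.6 km/s

p = h/λ = 6.626 × 10⁻³⁴ / 1.970 × 10⁻¹² = 3.363 × 10⁻²² kg·m/s.
v = p/m = 3.363 × 10⁻²² / 6.645 × 10⁻²⁷ = 5.06 × 10⁴ m/s = 50.6 km/s.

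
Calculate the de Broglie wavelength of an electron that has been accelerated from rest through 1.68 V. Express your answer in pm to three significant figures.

λ = 946 pm

KE = eV = 1.602 × 10⁻¹⁹ × 1.680 = 2.691 × 10⁻¹⁹ J.
p = √(2mKE) = √(2 × 9.109 × 10⁻³¹ × 2.691 × 10⁻¹⁹) = 7.002 × 10⁻²⁵ kg·m/s.
λ = h/p = 6.626 × 10⁻³⁴ / 7.002 × 10⁻²⁵ = 9.46 × 10⁻¹⁰ m = 946 pm.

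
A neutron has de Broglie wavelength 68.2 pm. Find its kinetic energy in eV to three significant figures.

KE = 0.176 eV

p = h/λ = 6.626 × 10⁻³⁴ / 6.820 × 10⁻¹¹ = 9.716 × 10⁻²⁴ kg·m/s.
KE = p²/(2m) = (9.716 × 10⁻²⁴)² / (2 × 1.675 × 10⁻²⁷) = 2.818 × 10⁻²⁰ J = 0.176 eV.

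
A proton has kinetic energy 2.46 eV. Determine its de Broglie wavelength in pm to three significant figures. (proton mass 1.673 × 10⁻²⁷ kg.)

λ = 18.2 pm

KE = 2.46 eV = 3.941 × 10⁻¹⁹ J.
p = √(2mKE) = √(2 × 1.673 × 10⁻²⁷ × 3.941 × 10⁻¹⁹) = 3.631 × 10⁻²³ kg·m/s.
λ = h/p = 6.626 × 10⁻³⁴ / 3.631 × 10⁻²³ = 1.82 × 10⁻¹¹ m = 18.2 pm.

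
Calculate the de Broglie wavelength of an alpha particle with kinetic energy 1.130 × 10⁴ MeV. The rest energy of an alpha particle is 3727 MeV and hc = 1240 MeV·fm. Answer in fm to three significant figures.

λ = 0.0852 fm

Total energy E = KE + m₀c² = 1.130 × 10⁴ + 3727 = 15027 MeV.
(pc)² = E² − (m₀c²)² = (15027)² − (3727)² = 2.119 × 10⁸ MeV², so pc = 1.456 × 10⁴ MeV.
λ = hc/(pc) = 1240 MeV·fm / 1.456 × 10⁴ MeV = 0.0852 fm.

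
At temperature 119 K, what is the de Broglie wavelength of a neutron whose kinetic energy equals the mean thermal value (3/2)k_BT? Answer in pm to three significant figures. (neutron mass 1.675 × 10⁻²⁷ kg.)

KE = (3/2)k_BT = 1.5 × 1.381 × 10⁻²³ × 119 = 2.465 × 10⁻²¹ J.
p = √(2mKE) = √(2 × 1.675 × 10⁻²⁷ × 2.465 × 10⁻²¹) = 2.874 × 10⁻²⁴ kg·m/s.
λ = h/p = 2.31 × 10⁻¹⁰ m = 231 pm.

λ = 231 pm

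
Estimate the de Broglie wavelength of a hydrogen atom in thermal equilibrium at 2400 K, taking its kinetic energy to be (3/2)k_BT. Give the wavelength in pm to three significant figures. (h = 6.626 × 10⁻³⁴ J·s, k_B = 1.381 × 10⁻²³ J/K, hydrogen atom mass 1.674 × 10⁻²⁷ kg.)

KE = (3/2)k_BT = 1.5 × 1.381 × 10⁻²³ × 2400 = 4.972 × 10⁻²⁰ J.
p = √(2mKE) = √(2 × 1.674 × 10⁻²⁷ × 4.972 × 10⁻²⁰) = 1.290 × 10⁻²³ kg·m/s.
λ = h/p = 5.14 × 10⁻¹¹ m = 51.4 pm.

λ = 51.4 pm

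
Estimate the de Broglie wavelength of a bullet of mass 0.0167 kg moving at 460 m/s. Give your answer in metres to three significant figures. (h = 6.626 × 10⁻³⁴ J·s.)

p = mv = 0.0167 × 460 = 7.682 kg·m/s.
λ = h/p = 6.626 × 10⁻³⁴ / 7.682 = 8.63 × 10⁻³⁵ m.

λ = 8.63 × 10⁻³⁵ m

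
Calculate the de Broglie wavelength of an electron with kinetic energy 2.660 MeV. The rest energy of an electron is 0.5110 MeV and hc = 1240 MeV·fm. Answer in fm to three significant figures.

λ = 396 fm

Total energy E = KE + m₀c² = 2.660 + 0.5110 = 3.1710 MeV.
(pc)² = E² − (m₀c²)² = (3.1710)² − (0.5110)² = 9.794 MeV², so pc = 3.130 MeV.
λ = hc/(pc) = 1240 MeV·fm / 3.130 MeV = 396 fm.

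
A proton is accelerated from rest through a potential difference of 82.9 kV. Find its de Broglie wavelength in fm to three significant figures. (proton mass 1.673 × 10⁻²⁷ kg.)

λ = 99.4 fm

KE = eV = 1.602 × 10⁻¹⁹ × 8.290 × 10⁴ = 1.328 × 10⁻¹⁴ J.
p = √(2mKE) = √(2 × 1.673 × 10⁻²⁷ × 1.328 × 10⁻¹⁴) = 6.666 × 10⁻²¹ kg·m/s.
λ = h/p = 6.626 × 10⁻³⁴ / 6.666 × 10⁻²¹ = 9.94 × 10⁻¹⁴ m = 99.4 fm.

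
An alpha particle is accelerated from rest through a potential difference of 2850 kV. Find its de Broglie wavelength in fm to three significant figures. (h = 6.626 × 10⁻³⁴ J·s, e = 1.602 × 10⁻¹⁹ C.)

λ = 6.01 fm

KE = 2eV = 2 × 1.602 × 10⁻¹⁹ × 2.850 × 10⁶ = 9.131 × 10⁻¹³ J.
p = √(2mKE) = √(2 × 6.645 × 10⁻²⁷ × 9.131 × 10⁻¹³) = 1.102 × 10⁻¹⁹ kg·m/s.
λ = h/p = 6.626 × 10⁻³⁴ / 1.102 × 10⁻¹⁹ = 6.01 × 10⁻¹⁵ m = 6.01 fm.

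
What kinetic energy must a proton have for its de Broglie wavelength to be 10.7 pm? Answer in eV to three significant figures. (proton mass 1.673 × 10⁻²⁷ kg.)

p = h/λ = 6.626 × 10⁻³⁴ / 1.070 × 10⁻¹¹ = 6.193 × 10⁻²³ kg·m/s.
KE = p²/(2m) = (6.193 × 10⁻²³)² / (2 × 1.673 × 10⁻²⁷) = 1.146 × 10⁻¹⁸ J = 7.15 eV.

KE = 7.15 eV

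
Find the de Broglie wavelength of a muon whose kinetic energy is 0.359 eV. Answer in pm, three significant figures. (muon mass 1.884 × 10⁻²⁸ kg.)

KE = 0.359 eV = 5.751 × 10⁻²⁰ J.
p = √(2mKE) = √(2 × 1.884 × 10⁻²⁸ × 5.751 × 10⁻²⁰) = 4.655 × 10⁻²⁴ kg·m/s.
λ = h/p = 6.626 × 10⁻³⁴ / 4.655 × 10⁻²⁴ = 1.42 × 10⁻¹⁰ m = 142 pm.

λ = 142 pm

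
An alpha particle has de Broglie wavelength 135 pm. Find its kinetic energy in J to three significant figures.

KE = 1.81 × 10⁻²¹ J

p = h/λ = 6.626 × 10⁻³⁴ / 1.350 × 10⁻¹⁰ = 4.908 × 10⁻²⁴ kg·m/s.
KE = p²/(2m) = (4.908 × 10⁻²⁴)² / (2 × 6.645 × 10⁻²⁷) = 1.813 × 10⁻²¹ J = 1.81 × 10⁻²¹ J.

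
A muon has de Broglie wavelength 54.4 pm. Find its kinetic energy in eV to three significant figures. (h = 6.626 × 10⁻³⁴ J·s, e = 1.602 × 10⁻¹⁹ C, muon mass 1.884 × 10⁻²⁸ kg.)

KE = 2.46 eV

p = h/λ = 6.626 × 10⁻³⁴ / 5.440 × 10⁻¹¹ = 1.218 × 10⁻²³ kg·m/s.
KE = p²/(2m) = (1.218 × 10⁻²³)² / (2 × 1.884 × 10⁻²⁸) = 3.937 × 10⁻¹⁹ J = 2.46 eV.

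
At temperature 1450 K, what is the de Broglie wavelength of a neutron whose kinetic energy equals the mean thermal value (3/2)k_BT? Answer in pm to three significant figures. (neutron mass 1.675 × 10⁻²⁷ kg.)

λ = 66.1 pm

KE = (3/2)k_BT = 1.5 × 1.381 × 10⁻²³ × 1450 = 3.004 × 10⁻²⁰ J.
p = √(2mKE) = √(2 × 1.675 × 10⁻²⁷ × 3.004 × 10⁻²⁰) = 1.003 × 10⁻²³ kg·m/s.
λ = h/p = 6.61 × 10⁻¹¹ m = 66.1 pm.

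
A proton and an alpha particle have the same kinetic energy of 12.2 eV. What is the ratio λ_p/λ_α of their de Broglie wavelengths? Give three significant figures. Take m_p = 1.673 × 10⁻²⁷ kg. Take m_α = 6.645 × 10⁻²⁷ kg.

At fixed KE, p = √(2mKE) so λ = h/p ∝ 1/√m.
λ_p/λ_α = √(m_α/m_p) = √(6.645 × 10⁻²⁷/1.673 × 10⁻²⁷) = √(3.972) = 1.99.

λ_p/λ_α = 1.99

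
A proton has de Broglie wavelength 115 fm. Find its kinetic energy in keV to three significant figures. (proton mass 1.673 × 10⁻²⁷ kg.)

p = h/λ = 6.626 × 10⁻³⁴ / 1.150 × 10⁻¹³ = 5.762 × 10⁻²¹ kg·m/s.
KE = p²/(2m) = (5.762 × 10⁻²¹)² / (2 × 1.673 × 10⁻²⁷) = 9.922 × 10⁻¹⁵ J = 61.9 keV.

KE = 61.9 keV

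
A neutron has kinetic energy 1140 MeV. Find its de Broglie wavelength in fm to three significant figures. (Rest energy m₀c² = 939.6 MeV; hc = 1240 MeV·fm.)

Total energy E = KE + m₀c² = 1140 + 939.6 = 2079.6 MeV.
(pc)² = E² − (m₀c²)² = (2079.6)² − (939.6)² = 3.442 × 10⁶ MeV², so pc = 1855 MeV.
λ = hc/(pc) = 1240 MeV·fm / 1855 MeV = 0.668 fm.

λ = 0.668 fm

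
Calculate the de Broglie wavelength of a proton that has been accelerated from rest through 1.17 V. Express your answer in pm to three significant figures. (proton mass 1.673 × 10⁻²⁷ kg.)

λ = 26.5 pm

KE = eV = 1.602 × 10⁻¹⁹ × 1.170 = 1.874 × 10⁻¹⁹ J.
p = √(2mKE) = √(2 × 1.673 × 10⁻²⁷ × 1.874 × 10⁻¹⁹) = 2.504 × 10⁻²³ kg·m/s.
λ = h/p = 6.626 × 10⁻³⁴ / 2.504 × 10⁻²³ = 2.65 × 10⁻¹¹ m = 26.5 pm.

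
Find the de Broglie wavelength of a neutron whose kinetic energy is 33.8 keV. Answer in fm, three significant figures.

λ = 156 fm

KE = 33.8 keV = 5.415 × 10⁻¹⁵ J.
p = √(2mKE) = √(2 × 1.675 × 10⁻²⁷ × 5.415 × 10⁻¹⁵) = 4.259 × 10⁻²¹ kg·m/s.
λ = h/p = 6.626 × 10⁻³⁴ / 4.259 × 10⁻²¹ = 1.56 × 10⁻¹³ m = 156 fm.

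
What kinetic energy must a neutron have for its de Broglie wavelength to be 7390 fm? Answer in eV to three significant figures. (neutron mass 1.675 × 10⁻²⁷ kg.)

KE = 15.0 eV

p = h/λ = 6.626 × 10⁻³⁴ / 7.390 × 10⁻¹² = 8.966 × 10⁻²³ kg·m/s.
KE = p²/(2m) = (8.966 × 10⁻²³)² / (2 × 1.675 × 10⁻²⁷) = 2.400 × 10⁻¹⁸ J = 15.0 eV.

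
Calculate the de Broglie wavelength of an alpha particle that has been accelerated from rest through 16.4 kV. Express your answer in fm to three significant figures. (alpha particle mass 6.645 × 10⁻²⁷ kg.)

KE = 2eV = 2 × 1.602 × 10⁻¹⁹ × 1.640 × 10⁴ = 5.255 × 10⁻¹⁵ J.
p = √(2mKE) = √(2 × 6.645 × 10⁻²⁷ × 5.255 × 10⁻¹⁵) = 8.357 × 10⁻²¹ kg·m/s.
λ = h/p = 6.626 × 10⁻³⁴ / 8.357 × 10⁻²¹ = 7.93 × 10⁻¹⁴ m = 79.3 fm.

λ = 79.3 fm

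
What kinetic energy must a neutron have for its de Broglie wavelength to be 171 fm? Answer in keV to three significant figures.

p = h/λ = 6.626 × 10⁻³⁴ / 1.710 × 10⁻¹³ = 3.875 × 10⁻²¹ kg·m/s.
KE = p²/(2m) = (3.875 × 10⁻²¹)² / (2 × 1.675 × 10⁻²⁷) = 4.482 × 10⁻¹⁵ J = 28.0 keV.

KE = 28.0 keV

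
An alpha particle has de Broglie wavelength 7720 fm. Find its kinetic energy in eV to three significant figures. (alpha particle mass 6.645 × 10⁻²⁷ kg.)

KE = 3.46 eV

p = h/λ = 6.626 × 10⁻³⁴ / 7.720 × 10⁻¹² = 8.583 × 10⁻²³ kg·m/s.
KE = p²/(2m) = (8.583 × 10⁻²³)² / (2 × 6.645 × 10⁻²⁷) = 5.543 × 10⁻¹⁹ J = 3.46 eV.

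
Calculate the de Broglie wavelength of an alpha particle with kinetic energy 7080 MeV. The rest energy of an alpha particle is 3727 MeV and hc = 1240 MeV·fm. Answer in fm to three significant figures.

Total energy E = KE + m₀c² = 7080 + 3727 = 10807 MeV.
(pc)² = E² − (m₀c²)² = (10807)² − (3727)² = 1.029 × 10⁸ MeV², so pc = 1.014 × 10⁴ MeV.
λ = hc/(pc) = 1240 MeV·fm / 1.014 × 10⁴ MeV = 0.122 fm.

λ = 0.122 fm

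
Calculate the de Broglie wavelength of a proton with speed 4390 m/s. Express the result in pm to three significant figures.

λ = 90.2 pm

p = mv = 1.673 × 10⁻²⁷ × 4390 = 7.344 × 10⁻²⁴ kg·m/s.
λ = h/p = 6.626 × 10⁻³⁴ / 7.344 × 10⁻²⁴ = 9.02 × 10⁻¹¹ m = 90.2 pm.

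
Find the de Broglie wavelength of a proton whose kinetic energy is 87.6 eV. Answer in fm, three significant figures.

KE = 87.6 eV = 1.403 × 10⁻¹⁷ J.
p = √(2mKE) = √(2 × 1.673 × 10⁻²⁷ × 1.403 × 10⁻¹⁷) = 2.167 × 10⁻²² kg·m/s.
λ = h/p = 6.626 × 10⁻³⁴ / 2.167 × 10⁻²² = 3.06 × 10⁻¹² m = 3060 fm.

λ = 3060 fm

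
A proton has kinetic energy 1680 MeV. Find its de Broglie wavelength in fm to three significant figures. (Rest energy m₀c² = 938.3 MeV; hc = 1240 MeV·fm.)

Total energy E = KE + m₀c² = 1680 + 938.3 = 2618.3 MeV.
(pc)² = E² − (m₀c²)² = (2618.3)² − (938.3)² = 5.975 × 10⁶ MeV², so pc = 2444 MeV.
λ = hc/(pc) = 1240 MeV·fm / 2444 MeV = 0.507 fm.

λ = 0.507 fm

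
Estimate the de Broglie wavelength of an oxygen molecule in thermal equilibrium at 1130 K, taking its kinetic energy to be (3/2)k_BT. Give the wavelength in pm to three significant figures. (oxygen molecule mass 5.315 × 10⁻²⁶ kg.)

KE = (3/2)k_BT = 1.5 × 1.381 × 10⁻²³ × 1130 = 2.341 × 10⁻²⁰ J.
p = √(2mKE) = √(2 × 5.315 × 10⁻²⁶ × 2.341 × 10⁻²⁰) = 4.988 × 10⁻²³ kg·m/s.
λ = h/p = 1.33 × 10⁻¹¹ m = 13.3 pm.

λ = 13.3 pm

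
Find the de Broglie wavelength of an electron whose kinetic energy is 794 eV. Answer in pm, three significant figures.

λ = 43.5 pm

KE = 794 eV = 1.272 × 10⁻¹⁶ J.
p = √(2mKE) = √(2 × 9.109 × 10⁻³¹ × 1.272 × 10⁻¹⁶) = 1.522 × 10⁻²³ kg·m/s.
λ = h/p = 6.626 × 10⁻³⁴ / 1.522 × 10⁻²³ = 4.35 × 10⁻¹¹ m = 43.5 pm.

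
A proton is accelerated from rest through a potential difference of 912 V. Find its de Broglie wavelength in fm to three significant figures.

λ = 948 fm

KE = eV = 1.602 × 10⁻¹⁹ × 912.0 = 1.461 × 10⁻¹⁶ J.
p = √(2mKE) = √(2 × 1.673 × 10⁻²⁷ × 1.461 × 10⁻¹⁶) = 6.992 × 10⁻²² kg·m/s.
λ = h/p = 6.626 × 10⁻³⁴ / 6.992 × 10⁻²² = 9.48 × 10⁻¹³ m = 948 fm.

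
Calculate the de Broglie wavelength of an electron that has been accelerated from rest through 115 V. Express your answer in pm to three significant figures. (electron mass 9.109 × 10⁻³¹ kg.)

KE = eV = 1.602 × 10⁻¹⁹ × 115.0 = 1.842 × 10⁻¹⁷ J.
p = √(2mKE) = √(2 × 9.109 × 10⁻³¹ × 1.842 × 10⁻¹⁷) = 5.793 × 10⁻²⁴ kg·m/s.
λ = h/p = 6.626 × 10⁻³⁴ / 5.793 × 10⁻²⁴ = 1.14 × 10⁻¹⁰ m = 114 pm.

λ = 114 pm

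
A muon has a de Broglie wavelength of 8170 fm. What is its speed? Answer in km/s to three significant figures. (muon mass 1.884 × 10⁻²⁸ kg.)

p = h/λ = 6.626 × 10⁻³⁴ / 8.170 × 10⁻¹² = 8.110 × 10⁻²³ kg·m/s.
v = p/m = 8.110 × 10⁻²³ / 1.884 × 10⁻²⁸ = 4.30 × 10⁵ m/s = 430 km/s.

v = 430 km/s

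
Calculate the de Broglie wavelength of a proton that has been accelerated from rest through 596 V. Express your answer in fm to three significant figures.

λ = 1170 fm

KE = eV = 1.602 × 10⁻¹⁹ × 596.0 = 9.548 × 10⁻¹⁷ J.
p = √(2mKE) = √(2 × 1.673 × 10⁻²⁷ × 9.548 × 10⁻¹⁷) = 5.652 × 10⁻²² kg·m/s.
λ = h/p = 6.626 × 10⁻³⁴ / 5.652 × 10⁻²² = 1.17 × 10⁻¹² m = 1170 fm.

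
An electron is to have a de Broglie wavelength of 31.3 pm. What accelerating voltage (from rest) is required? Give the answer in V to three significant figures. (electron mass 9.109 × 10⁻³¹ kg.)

V = 1540 V

p = h/λ = 6.626 × 10⁻³⁴ / 3.130 × 10⁻¹¹ = 2.117 × 10⁻²³ kg·m/s.
KE = p²/(2m) = 2.460 × 10⁻¹⁶ J.
V = KE/e = 2.460 × 10⁻¹⁶ / (1.602 × 10⁻¹⁹) = 1540 V.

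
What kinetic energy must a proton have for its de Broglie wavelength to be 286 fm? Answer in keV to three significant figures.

p = h/λ = 6.626 × 10⁻³⁴ / 2.860 × 10⁻¹³ = 2.317 × 10⁻²¹ kg·m/s.
KE = p²/(2m) = (2.317 × 10⁻²¹)² / (2 × 1.673 × 10⁻²⁷) = 1.604 × 10⁻¹⁵ J = 10.0 keV.

KE = 10.0 keV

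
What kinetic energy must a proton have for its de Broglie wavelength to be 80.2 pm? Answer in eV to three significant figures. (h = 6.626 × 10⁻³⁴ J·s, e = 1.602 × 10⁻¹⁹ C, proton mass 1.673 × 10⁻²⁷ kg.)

p = h/λ = 6.626 × 10⁻³⁴ / 8.020 × 10⁻¹¹ = 8.262 × 10⁻²⁴ kg·m/s.
KE = p²/(2m) = (8.262 × 10⁻²⁴)² / (2 × 1.673 × 10⁻²⁷) = 2.040 × 10⁻²⁰ J = 0.127 eV.

KE = 0.127 eV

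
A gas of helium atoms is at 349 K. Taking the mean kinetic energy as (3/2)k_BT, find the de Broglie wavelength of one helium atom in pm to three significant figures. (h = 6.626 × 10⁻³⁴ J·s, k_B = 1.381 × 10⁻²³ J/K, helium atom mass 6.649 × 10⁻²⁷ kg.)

KE = (3/2)k_BT = 1.5 × 1.381 × 10⁻²³ × 349 = 7.230 × 10⁻²¹ J.
p = √(2mKE) = √(2 × 6.649 × 10⁻²⁷ × 7.230 × 10⁻²¹) = 9.805 × 10⁻²⁴ kg·m/s.
λ = h/p = 6.76 × 10⁻¹¹ m = 67.6 pm.

λ = 67.6 pm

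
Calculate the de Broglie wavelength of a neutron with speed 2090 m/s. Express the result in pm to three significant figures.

λ = 189 pm

p = mv = 1.675 × 10⁻²⁷ × 2090 = 3.501 × 10⁻²⁴ kg·m/s.
λ = h/p = 6.626 × 10⁻³⁴ / 3.501 × 10⁻²⁴ = 1.89 × 10⁻¹⁰ m = 189 pm.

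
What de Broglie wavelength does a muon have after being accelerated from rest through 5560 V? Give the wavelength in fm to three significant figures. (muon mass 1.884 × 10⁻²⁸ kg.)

λ = 1140 fm

KE = eV = 1.602 × 10⁻¹⁹ × 5560 = 8.907 × 10⁻¹⁶ J.
p = √(2mKE) = √(2 × 1.884 × 10⁻²⁸ × 8.907 × 10⁻¹⁶) = 5.793 × 10⁻²² kg·m/s.
λ = h/p = 6.626 × 10⁻³⁴ / 5.793 × 10⁻²² = 1.14 × 10⁻¹² m = 1140 fm.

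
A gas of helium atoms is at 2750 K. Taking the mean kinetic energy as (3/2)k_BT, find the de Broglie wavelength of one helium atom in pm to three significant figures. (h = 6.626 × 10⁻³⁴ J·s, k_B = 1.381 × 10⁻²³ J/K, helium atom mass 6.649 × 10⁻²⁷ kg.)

λ = 24.1 pm

KE = (3/2)k_BT = 1.5 × 1.381 × 10⁻²³ × 2750 = 5.697 × 10⁻²⁰ J.
p = √(2mKE) = √(2 × 6.649 × 10⁻²⁷ × 5.697 × 10⁻²⁰) = 2.752 × 10⁻²³ kg·m/s.
λ = h/p = 2.41 × 10⁻¹¹ m = 24.1 pm.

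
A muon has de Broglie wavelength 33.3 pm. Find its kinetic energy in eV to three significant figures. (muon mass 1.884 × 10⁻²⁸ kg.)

p = h/λ = 6.626 × 10⁻³⁴ / 3.330 × 10⁻¹¹ = 1.990 × 10⁻²³ kg·m/s.
KE = p²/(2m) = (1.990 × 10⁻²³)² / (2 × 1.884 × 10⁻²⁸) = 1.051 × 10⁻¹⁸ J = 6.56 eV.

KE = 6.56 eV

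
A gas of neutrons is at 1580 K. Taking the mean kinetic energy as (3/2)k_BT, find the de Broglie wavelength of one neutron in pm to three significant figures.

λ = 63.3 pm

KE = (3/2)k_BT = 1.5 × 1.381 × 10⁻²³ × 1580 = 3.273 × 10⁻²⁰ J.
p = √(2mKE) = √(2 × 1.675 × 10⁻²⁷ × 3.273 × 10⁻²⁰) = 1.047 × 10⁻²³ kg·m/s.
λ = h/p = 6.33 × 10⁻¹¹ m = 63.3 pm.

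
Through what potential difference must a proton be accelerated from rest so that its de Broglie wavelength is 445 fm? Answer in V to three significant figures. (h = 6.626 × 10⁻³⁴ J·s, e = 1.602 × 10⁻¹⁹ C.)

V = 4140 V

p = h/λ = 6.626 × 10⁻³⁴ / 4.450 × 10⁻¹³ = 1.489 × 10⁻²¹ kg·m/s.
KE = p²/(2m) = 6.626 × 10⁻¹⁶ J.
V = KE/e = 6.626 × 10⁻¹⁶ / (1.602 × 10⁻¹⁹) = 4140 V.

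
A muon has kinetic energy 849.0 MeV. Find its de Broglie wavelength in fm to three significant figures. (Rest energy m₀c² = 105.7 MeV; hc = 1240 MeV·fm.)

Total energy E = KE + m₀c² = 849.0 + 105.7 = 954.7 MeV.
(pc)² = E² − (m₀c²)² = (954.7)² − (105.7)² = 9.003 × 10⁵ MeV², so pc = 948.8 MeV.
λ = hc/(pc) = 1240 MeV·fm / 948.8 MeV = 1.31 fm.

λ = 1.31 fm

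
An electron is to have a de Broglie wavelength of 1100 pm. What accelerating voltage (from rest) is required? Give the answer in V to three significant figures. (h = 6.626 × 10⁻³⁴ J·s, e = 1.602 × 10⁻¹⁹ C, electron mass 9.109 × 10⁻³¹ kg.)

p = h/λ = 6.626 × 10⁻³⁴ / 1.100 × 10⁻⁹ = 6.024 × 10⁻²⁵ kg·m/s.
KE = p²/(2m) = 1.992 × 10⁻¹⁹ J.
V = KE/e = 1.992 × 10⁻¹⁹ / (1.602 × 10⁻¹⁹) = 1.24 V.

V = 1.24 V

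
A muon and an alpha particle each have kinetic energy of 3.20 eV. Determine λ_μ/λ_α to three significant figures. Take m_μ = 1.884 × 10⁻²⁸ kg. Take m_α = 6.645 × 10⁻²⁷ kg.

λ_μ/λ_α = 5.94

At fixed KE, p = √(2mKE) so λ = h/p ∝ 1/√m.
λ_μ/λ_α = √(m_α/m_μ) = √(6.645 × 10⁻²⁷/1.884 × 10⁻²⁸) = √(35.27) = 5.94.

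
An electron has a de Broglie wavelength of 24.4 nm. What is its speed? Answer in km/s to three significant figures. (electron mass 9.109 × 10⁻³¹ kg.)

v = 29.8 km/s

p = h/λ = 6.626 × 10⁻³⁴ / 2.440 × 10⁻⁸ = 2.716 × 10⁻²⁶ kg·m/s.
v = p/m = 2.716 × 10⁻²⁶ / 9.109 × 10⁻³¹ = 2.98 × 10⁴ m/s = 29.8 km/s.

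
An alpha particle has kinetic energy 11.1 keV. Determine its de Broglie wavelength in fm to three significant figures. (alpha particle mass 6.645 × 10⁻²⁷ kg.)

KE = 11.1 keV = 1.778 × 10⁻¹⁵ J.
p = √(2mKE) = √(2 × 6.645 × 10⁻²⁷ × 1.778 × 10⁻¹⁵) = 4.861 × 10⁻²¹ kg·m/s.
λ = h/p = 6.626 × 10⁻³⁴ / 4.861 × 10⁻²¹ = 1.36 × 10⁻¹³ m = 136 fm.

λ = 136 fm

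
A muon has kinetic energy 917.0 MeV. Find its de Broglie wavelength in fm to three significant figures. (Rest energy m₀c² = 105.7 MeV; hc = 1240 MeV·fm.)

Total energy E = KE + m₀c² = 917.0 + 105.7 = 1022.7 MeV.
(pc)² = E² − (m₀c²)² = (1022.7)² − (105.7)² = 1.035 × 10⁶ MeV², so pc = 1017 MeV.
λ = hc/(pc) = 1240 MeV·fm / 1017 MeV = 1.22 fm.

λ = 1.22 fm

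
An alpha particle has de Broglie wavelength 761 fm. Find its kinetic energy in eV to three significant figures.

KE = 356 eV

p = h/λ = 6.626 × 10⁻³⁴ / 7.610 × 10⁻¹³ = 8.707 × 10⁻²² kg·m/s.
KE = p²/(2m) = (8.707 × 10⁻²²)² / (2 × 6.645 × 10⁻²⁷) = 5.704 × 10⁻¹⁷ J = 356 eV.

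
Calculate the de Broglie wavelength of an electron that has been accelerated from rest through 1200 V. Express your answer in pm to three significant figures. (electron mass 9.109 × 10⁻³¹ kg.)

λ = 35.4 pm

KE = eV = 1.602 × 10⁻¹⁹ × 1200 = 1.922 × 10⁻¹⁶ J.
p = √(2mKE) = √(2 × 9.109 × 10⁻³¹ × 1.922 × 10⁻¹⁶) = 1.871 × 10⁻²³ kg·m/s.
λ = h/p = 6.626 × 10⁻³⁴ / 1.871 × 10⁻²³ = 3.54 × 10⁻¹¹ m = 35.4 pm.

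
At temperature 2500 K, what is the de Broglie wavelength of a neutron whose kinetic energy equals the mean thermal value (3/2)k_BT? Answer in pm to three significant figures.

KE = (3/2)k_BT = 1.5 × 1.381 × 10⁻²³ × 2500 = 5.179 × 10⁻²⁰ J.
p = √(2mKE) = √(2 × 1.675 × 10⁻²⁷ × 5.179 × 10⁻²⁰) = 1.317 × 10⁻²³ kg·m/s.
λ = h/p = 5.03 × 10⁻¹¹ m = 50.3 pm.

λ = 50.3 pm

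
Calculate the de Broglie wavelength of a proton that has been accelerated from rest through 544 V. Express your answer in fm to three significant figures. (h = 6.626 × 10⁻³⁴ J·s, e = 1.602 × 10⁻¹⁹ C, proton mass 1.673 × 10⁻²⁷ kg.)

λ = 1230 fm

KE = eV = 1.602 × 10⁻¹⁹ × 544.0 = 8.715 × 10⁻¹⁷ J.
p = √(2mKE) = √(2 × 1.673 × 10⁻²⁷ × 8.715 × 10⁻¹⁷) = 5.400 × 10⁻²² kg·m/s.
λ = h/p = 6.626 × 10⁻³⁴ / 5.400 × 10⁻²² = 1.23 × 10⁻¹² m = 1230 fm.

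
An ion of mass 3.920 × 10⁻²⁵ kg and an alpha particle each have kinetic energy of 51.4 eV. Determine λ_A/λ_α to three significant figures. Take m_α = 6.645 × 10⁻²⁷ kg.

At fixed KE, p = √(2mKE) so λ = h/p ∝ 1/√m.
λ_A/λ_α = √(m_α/m_A) = √(6.645 × 10⁻²⁷/3.920 × 10⁻²⁵) = √(0.01695) = 0.130.

λ_A/λ_α = 0.130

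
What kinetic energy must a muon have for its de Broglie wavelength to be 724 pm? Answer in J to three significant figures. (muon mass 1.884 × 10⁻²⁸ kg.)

KE = 2.22 × 10⁻²¹ J

p = h/λ = 6.626 × 10⁻³⁴ / 7.240 × 10⁻¹⁰ = 9.152 × 10⁻²⁵ kg·m/s.
KE = p²/(2m) = (9.152 × 10⁻²⁵)² / (2 × 1.884 × 10⁻²⁸) = 2.223 × 10⁻²¹ J = 2.22 × 10⁻²¹ J.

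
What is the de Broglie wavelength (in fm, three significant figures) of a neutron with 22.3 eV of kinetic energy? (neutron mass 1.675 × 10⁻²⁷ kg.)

λ = 6060 fm

KE = 22.3 eV = 3.572 × 10⁻¹⁸ J.
p = √(2mKE) = √(2 × 1.675 × 10⁻²⁷ × 3.572 × 10⁻¹⁸) = 1.094 × 10⁻²² kg·m/s.
λ = h/p = 6.626 × 10⁻³⁴ / 1.094 × 10⁻²² = 6.06 × 10⁻¹² m = 6060 fm.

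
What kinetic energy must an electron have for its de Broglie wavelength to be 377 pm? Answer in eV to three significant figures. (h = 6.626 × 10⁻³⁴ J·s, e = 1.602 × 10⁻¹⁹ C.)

p = h/λ = 6.626 × 10⁻³⁴ / 3.770 × 10⁻¹⁰ = 1.758 × 10⁻²⁴ kg·m/s.
KE = p²/(2m) = (1.758 × 10⁻²⁴)² / (2 × 9.109 × 10⁻³¹) = 1.696 × 10⁻¹⁸ J = 10.6 eV.

KE = 10.6 eV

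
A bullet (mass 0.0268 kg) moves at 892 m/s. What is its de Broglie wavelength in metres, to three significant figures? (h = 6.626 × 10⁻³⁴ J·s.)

λ = 2.77 × 10⁻³⁵ m

p = mv = 0.0268 × 892 = 2.391 × 10¹ kg·m/s.
λ = h/p = 6.626 × 10⁻³⁴ / 2.391 × 10¹ = 2.77 × 10⁻³⁵ m.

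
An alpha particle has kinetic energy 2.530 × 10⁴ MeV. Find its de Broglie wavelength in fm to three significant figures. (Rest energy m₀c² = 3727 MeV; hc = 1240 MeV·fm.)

Total energy E = KE + m₀c² = 2.530 × 10⁴ + 3727 = 29027 MeV.
(pc)² = E² − (m₀c²)² = (29027)² − (3727)² = 8.287 × 10⁸ MeV², so pc = 2.879 × 10⁴ MeV.
λ = hc/(pc) = 1240 MeV·fm / 2.879 × 10⁴ MeV = 0.0431 fm.

λ = 0.0431 fm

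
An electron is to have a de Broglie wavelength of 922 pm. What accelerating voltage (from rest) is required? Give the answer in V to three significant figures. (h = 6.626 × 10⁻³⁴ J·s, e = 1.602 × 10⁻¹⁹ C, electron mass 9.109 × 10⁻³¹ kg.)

V = 1.77 V

p = h/λ = 6.626 × 10⁻³⁴ / 9.220 × 10⁻¹⁰ = 7.187 × 10⁻²⁵ kg·m/s.
KE = p²/(2m) = 2.835 × 10⁻¹⁹ J.
V = KE/e = 2.835 × 10⁻¹⁹ / (1.602 × 10⁻¹⁹) = 1.77 V.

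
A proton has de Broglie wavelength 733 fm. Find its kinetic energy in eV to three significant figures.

p = h/λ = 6.626 × 10⁻³⁴ / 7.330 × 10⁻¹³ = 9.040 × 10⁻²² kg·m/s.
KE = p²/(2m) = (9.040 × 10⁻²²)² / (2 × 1.673 × 10⁻²⁷) = 2.442 × 10⁻¹⁶ J = 1520 eV.

KE = 1520 eV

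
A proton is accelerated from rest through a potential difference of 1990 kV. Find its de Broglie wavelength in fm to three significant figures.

KE = eV = 1.602 × 10⁻¹⁹ × 1.990 × 10⁶ = 3.188 × 10⁻¹³ J.
p = √(2mKE) = √(2 × 1.673 × 10⁻²⁷ × 3.188 × 10⁻¹³) = 3.266 × 10⁻²⁰ kg·m/s.
λ = h/p = 6.626 × 10⁻³⁴ / 3.266 × 10⁻²⁰ = 2.03 × 10⁻¹⁴ m = 20.3 fm.

λ = 20.3 fm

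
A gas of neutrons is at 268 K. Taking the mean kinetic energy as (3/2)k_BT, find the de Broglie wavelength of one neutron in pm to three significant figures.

KE = (3/2)k_BT = 1.5 × 1.381 × 10⁻²³ × 268 = 5.552 × 10⁻²¹ J.
p = √(2mKE) = √(2 × 1.675 × 10⁻²⁷ × 5.552 × 10⁻²¹) = 4.313 × 10⁻²⁴ kg·m/s.
λ = h/p = 1.54 × 10⁻¹⁰ m = 154 pm.

λ = 154 pm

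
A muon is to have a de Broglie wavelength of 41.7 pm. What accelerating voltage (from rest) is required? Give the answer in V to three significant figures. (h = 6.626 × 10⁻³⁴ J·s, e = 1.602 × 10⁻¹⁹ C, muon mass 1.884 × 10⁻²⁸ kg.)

V = 4.18 V

p = h/λ = 6.626 × 10⁻³⁴ / 4.170 × 10⁻¹¹ = 1.589 × 10⁻²³ kg·m/s.
KE = p²/(2m) = 6.701 × 10⁻¹⁹ J.
V = KE/e = 6.701 × 10⁻¹⁹ / (1.602 × 10⁻¹⁹) = 4.18 V.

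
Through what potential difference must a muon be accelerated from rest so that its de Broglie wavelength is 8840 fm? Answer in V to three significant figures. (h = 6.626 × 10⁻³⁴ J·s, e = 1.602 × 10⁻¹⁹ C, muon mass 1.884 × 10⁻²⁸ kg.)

p = h/λ = 6.626 × 10⁻³⁴ / 8.840 × 10⁻¹² = 7.495 × 10⁻²³ kg·m/s.
KE = p²/(2m) = 1.491 × 10⁻¹⁷ J.
V = KE/e = 1.491 × 10⁻¹⁷ / (1.602 × 10⁻¹⁹) = 93.1 V.

V = 93.1 V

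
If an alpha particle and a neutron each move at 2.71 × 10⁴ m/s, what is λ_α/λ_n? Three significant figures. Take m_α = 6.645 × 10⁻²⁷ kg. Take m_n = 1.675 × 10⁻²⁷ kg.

λ_α/λ_n = 0.252

At fixed v, p = mv so λ = h/(mv) ∝ 1/m.
λ_α/λ_n = m_n/m_α = 1.675 × 10⁻²⁷/6.645 × 10⁻²⁷ = 0.252.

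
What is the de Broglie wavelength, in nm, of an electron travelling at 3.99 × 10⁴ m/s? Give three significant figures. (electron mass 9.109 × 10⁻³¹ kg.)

λ = 18.2 nm

p = mv = 9.109 × 10⁻³¹ × 3.99 × 10⁴ = 3.634 × 10⁻²⁶ kg·m/s.
λ = h/p = 6.626 × 10⁻³⁴ / 3.634 × 10⁻²⁶ = 1.82 × 10⁻⁸ m = 18.2 nm.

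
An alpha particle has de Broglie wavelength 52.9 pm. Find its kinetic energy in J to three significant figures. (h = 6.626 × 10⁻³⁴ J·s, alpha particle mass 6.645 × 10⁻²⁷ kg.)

p = h/λ = 6.626 × 10⁻³⁴ / 5.290 × 10⁻¹¹ = 1.253 × 10⁻²³ kg·m/s.
KE = p²/(2m) = (1.253 × 10⁻²³)² / (2 × 6.645 × 10⁻²⁷) = 1.181 × 10⁻²⁰ J = 1.18 × 10⁻²⁰ J.

KE = 1.18 × 10⁻²⁰ J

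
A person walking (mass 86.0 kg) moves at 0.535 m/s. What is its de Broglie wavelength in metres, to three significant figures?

p = mv = 86.0 × 0.535 = 4.601 × 10¹ kg·m/s.
λ = h/p = 6.626 × 10⁻³⁴ / 4.601 × 10¹ = 1.44 × 10⁻³⁵ m.

λ = 1.44 × 10⁻³⁵ m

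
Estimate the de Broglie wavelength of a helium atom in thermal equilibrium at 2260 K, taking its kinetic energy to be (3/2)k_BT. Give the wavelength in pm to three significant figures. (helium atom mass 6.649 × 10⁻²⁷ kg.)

KE = (3/2)k_BT = 1.5 × 1.381 × 10⁻²³ × 2260 = 4.682 × 10⁻²⁰ J.
p = √(2mKE) = √(2 × 6.649 × 10⁻²⁷ × 4.682 × 10⁻²⁰) = 2.495 × 10⁻²³ kg·m/s.
λ = h/p = 2.66 × 10⁻¹¹ m = 26.6 pm.

λ = 26.6 pm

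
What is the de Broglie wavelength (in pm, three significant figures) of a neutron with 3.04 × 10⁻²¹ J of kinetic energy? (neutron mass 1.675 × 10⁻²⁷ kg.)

λ = 208 pm

p = √(2mKE) = √(2 × 1.675 × 10⁻²⁷ × 3.040 × 10⁻²¹) = 3.191 × 10⁻²⁴ kg·m/s.
λ = h/p = 6.626 × 10⁻³⁴ / 3.191 × 10⁻²⁴ = 2.08 × 10⁻¹⁰ m = 208 pm.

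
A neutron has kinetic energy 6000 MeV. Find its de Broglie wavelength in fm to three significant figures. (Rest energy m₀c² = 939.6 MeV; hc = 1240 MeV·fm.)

λ = 0.180 fm

Total energy E = KE + m₀c² = 6000 + 939.6 = 6939.6 MeV.
(pc)² = E² − (m₀c²)² = (6939.6)² − (939.6)² = 4.728 × 10⁷ MeV², so pc = 6876 MeV.
λ = hc/(pc) = 1240 MeV·fm / 6876 MeV = 0.180 fm.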